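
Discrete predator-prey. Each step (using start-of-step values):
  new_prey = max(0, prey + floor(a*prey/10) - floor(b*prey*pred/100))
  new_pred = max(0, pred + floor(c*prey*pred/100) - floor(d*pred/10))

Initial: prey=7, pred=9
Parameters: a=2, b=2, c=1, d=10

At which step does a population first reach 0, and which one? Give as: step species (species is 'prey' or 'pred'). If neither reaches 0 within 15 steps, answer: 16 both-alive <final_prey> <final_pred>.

Step 1: prey: 7+1-1=7; pred: 9+0-9=0
First extinction: pred at step 1

Answer: 1 pred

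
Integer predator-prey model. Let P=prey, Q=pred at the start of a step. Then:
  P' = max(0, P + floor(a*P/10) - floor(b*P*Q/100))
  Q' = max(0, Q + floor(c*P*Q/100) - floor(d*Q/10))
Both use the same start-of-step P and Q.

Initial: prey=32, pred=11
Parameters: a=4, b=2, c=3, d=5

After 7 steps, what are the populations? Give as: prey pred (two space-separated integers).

Answer: 0 20

Derivation:
Step 1: prey: 32+12-7=37; pred: 11+10-5=16
Step 2: prey: 37+14-11=40; pred: 16+17-8=25
Step 3: prey: 40+16-20=36; pred: 25+30-12=43
Step 4: prey: 36+14-30=20; pred: 43+46-21=68
Step 5: prey: 20+8-27=1; pred: 68+40-34=74
Step 6: prey: 1+0-1=0; pred: 74+2-37=39
Step 7: prey: 0+0-0=0; pred: 39+0-19=20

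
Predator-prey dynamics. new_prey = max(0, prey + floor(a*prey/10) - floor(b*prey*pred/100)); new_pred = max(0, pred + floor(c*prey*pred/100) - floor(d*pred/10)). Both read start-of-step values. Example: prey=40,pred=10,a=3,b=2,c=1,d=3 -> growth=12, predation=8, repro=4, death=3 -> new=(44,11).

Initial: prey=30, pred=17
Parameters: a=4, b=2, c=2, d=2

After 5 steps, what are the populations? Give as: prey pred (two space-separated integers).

Answer: 2 57

Derivation:
Step 1: prey: 30+12-10=32; pred: 17+10-3=24
Step 2: prey: 32+12-15=29; pred: 24+15-4=35
Step 3: prey: 29+11-20=20; pred: 35+20-7=48
Step 4: prey: 20+8-19=9; pred: 48+19-9=58
Step 5: prey: 9+3-10=2; pred: 58+10-11=57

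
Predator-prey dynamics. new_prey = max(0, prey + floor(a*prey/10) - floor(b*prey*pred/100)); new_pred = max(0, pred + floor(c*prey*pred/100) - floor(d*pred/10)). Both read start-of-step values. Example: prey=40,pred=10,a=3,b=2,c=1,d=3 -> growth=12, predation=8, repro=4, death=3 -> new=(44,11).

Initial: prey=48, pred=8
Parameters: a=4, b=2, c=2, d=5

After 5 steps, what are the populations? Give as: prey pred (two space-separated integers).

Answer: 0 105

Derivation:
Step 1: prey: 48+19-7=60; pred: 8+7-4=11
Step 2: prey: 60+24-13=71; pred: 11+13-5=19
Step 3: prey: 71+28-26=73; pred: 19+26-9=36
Step 4: prey: 73+29-52=50; pred: 36+52-18=70
Step 5: prey: 50+20-70=0; pred: 70+70-35=105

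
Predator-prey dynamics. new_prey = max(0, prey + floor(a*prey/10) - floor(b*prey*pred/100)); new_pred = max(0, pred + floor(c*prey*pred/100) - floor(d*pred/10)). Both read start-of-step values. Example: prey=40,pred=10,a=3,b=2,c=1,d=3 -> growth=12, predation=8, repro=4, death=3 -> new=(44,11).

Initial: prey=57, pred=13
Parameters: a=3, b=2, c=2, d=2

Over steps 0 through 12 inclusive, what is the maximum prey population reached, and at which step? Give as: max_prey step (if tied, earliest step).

Step 1: prey: 57+17-14=60; pred: 13+14-2=25
Step 2: prey: 60+18-30=48; pred: 25+30-5=50
Step 3: prey: 48+14-48=14; pred: 50+48-10=88
Step 4: prey: 14+4-24=0; pred: 88+24-17=95
Step 5: prey: 0+0-0=0; pred: 95+0-19=76
Step 6: prey: 0+0-0=0; pred: 76+0-15=61
Step 7: prey: 0+0-0=0; pred: 61+0-12=49
Step 8: prey: 0+0-0=0; pred: 49+0-9=40
Step 9: prey: 0+0-0=0; pred: 40+0-8=32
Step 10: prey: 0+0-0=0; pred: 32+0-6=26
Step 11: prey: 0+0-0=0; pred: 26+0-5=21
Step 12: prey: 0+0-0=0; pred: 21+0-4=17
Max prey = 60 at step 1

Answer: 60 1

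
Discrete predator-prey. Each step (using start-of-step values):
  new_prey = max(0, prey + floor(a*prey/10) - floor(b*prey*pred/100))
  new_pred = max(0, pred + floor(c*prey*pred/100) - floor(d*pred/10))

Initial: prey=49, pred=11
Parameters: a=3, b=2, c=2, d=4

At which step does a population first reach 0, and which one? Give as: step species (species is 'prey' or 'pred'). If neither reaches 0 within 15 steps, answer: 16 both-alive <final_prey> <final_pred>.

Answer: 5 prey

Derivation:
Step 1: prey: 49+14-10=53; pred: 11+10-4=17
Step 2: prey: 53+15-18=50; pred: 17+18-6=29
Step 3: prey: 50+15-29=36; pred: 29+29-11=47
Step 4: prey: 36+10-33=13; pred: 47+33-18=62
Step 5: prey: 13+3-16=0; pred: 62+16-24=54
First extinction: prey at step 5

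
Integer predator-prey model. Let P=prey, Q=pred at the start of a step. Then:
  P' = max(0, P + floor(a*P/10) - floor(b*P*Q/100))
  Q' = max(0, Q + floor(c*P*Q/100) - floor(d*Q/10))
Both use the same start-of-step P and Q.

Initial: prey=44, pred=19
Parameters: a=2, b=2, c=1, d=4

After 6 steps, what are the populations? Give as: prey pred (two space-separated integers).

Answer: 18 9

Derivation:
Step 1: prey: 44+8-16=36; pred: 19+8-7=20
Step 2: prey: 36+7-14=29; pred: 20+7-8=19
Step 3: prey: 29+5-11=23; pred: 19+5-7=17
Step 4: prey: 23+4-7=20; pred: 17+3-6=14
Step 5: prey: 20+4-5=19; pred: 14+2-5=11
Step 6: prey: 19+3-4=18; pred: 11+2-4=9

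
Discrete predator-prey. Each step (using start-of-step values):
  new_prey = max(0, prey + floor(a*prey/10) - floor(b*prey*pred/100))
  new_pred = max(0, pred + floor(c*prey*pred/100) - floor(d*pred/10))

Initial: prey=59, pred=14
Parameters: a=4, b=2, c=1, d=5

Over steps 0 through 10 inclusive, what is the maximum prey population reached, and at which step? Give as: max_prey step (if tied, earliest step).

Answer: 78 3

Derivation:
Step 1: prey: 59+23-16=66; pred: 14+8-7=15
Step 2: prey: 66+26-19=73; pred: 15+9-7=17
Step 3: prey: 73+29-24=78; pred: 17+12-8=21
Step 4: prey: 78+31-32=77; pred: 21+16-10=27
Step 5: prey: 77+30-41=66; pred: 27+20-13=34
Step 6: prey: 66+26-44=48; pred: 34+22-17=39
Step 7: prey: 48+19-37=30; pred: 39+18-19=38
Step 8: prey: 30+12-22=20; pred: 38+11-19=30
Step 9: prey: 20+8-12=16; pred: 30+6-15=21
Step 10: prey: 16+6-6=16; pred: 21+3-10=14
Max prey = 78 at step 3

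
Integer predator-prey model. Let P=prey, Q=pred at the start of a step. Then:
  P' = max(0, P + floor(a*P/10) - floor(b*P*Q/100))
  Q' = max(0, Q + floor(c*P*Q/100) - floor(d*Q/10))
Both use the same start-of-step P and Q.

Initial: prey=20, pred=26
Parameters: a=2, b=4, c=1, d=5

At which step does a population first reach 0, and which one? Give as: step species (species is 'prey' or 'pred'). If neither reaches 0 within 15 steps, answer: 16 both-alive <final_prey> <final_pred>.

Step 1: prey: 20+4-20=4; pred: 26+5-13=18
Step 2: prey: 4+0-2=2; pred: 18+0-9=9
Step 3: prey: 2+0-0=2; pred: 9+0-4=5
Step 4: prey: 2+0-0=2; pred: 5+0-2=3
Step 5: prey: 2+0-0=2; pred: 3+0-1=2
Step 6: prey: 2+0-0=2; pred: 2+0-1=1
Step 7: prey: 2+0-0=2; pred: 1+0-0=1
Steps 8-15: state stable at prey=2, pred=1 (no change)
No extinction within 15 steps

Answer: 16 both-alive 2 1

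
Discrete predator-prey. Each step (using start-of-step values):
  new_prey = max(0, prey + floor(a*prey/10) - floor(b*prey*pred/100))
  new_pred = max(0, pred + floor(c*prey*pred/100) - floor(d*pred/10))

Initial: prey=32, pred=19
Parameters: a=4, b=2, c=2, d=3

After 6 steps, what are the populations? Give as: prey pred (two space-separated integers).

Answer: 3 35

Derivation:
Step 1: prey: 32+12-12=32; pred: 19+12-5=26
Step 2: prey: 32+12-16=28; pred: 26+16-7=35
Step 3: prey: 28+11-19=20; pred: 35+19-10=44
Step 4: prey: 20+8-17=11; pred: 44+17-13=48
Step 5: prey: 11+4-10=5; pred: 48+10-14=44
Step 6: prey: 5+2-4=3; pred: 44+4-13=35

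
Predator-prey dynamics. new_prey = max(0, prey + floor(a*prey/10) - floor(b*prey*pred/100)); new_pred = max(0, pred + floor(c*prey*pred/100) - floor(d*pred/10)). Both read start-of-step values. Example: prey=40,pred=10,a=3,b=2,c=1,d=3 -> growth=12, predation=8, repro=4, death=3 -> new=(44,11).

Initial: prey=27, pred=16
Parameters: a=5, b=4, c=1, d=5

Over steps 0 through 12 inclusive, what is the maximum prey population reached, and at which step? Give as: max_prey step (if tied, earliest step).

Answer: 204 10

Derivation:
Step 1: prey: 27+13-17=23; pred: 16+4-8=12
Step 2: prey: 23+11-11=23; pred: 12+2-6=8
Step 3: prey: 23+11-7=27; pred: 8+1-4=5
Step 4: prey: 27+13-5=35; pred: 5+1-2=4
Step 5: prey: 35+17-5=47; pred: 4+1-2=3
Step 6: prey: 47+23-5=65; pred: 3+1-1=3
Step 7: prey: 65+32-7=90; pred: 3+1-1=3
Step 8: prey: 90+45-10=125; pred: 3+2-1=4
Step 9: prey: 125+62-20=167; pred: 4+5-2=7
Step 10: prey: 167+83-46=204; pred: 7+11-3=15
Step 11: prey: 204+102-122=184; pred: 15+30-7=38
Step 12: prey: 184+92-279=0; pred: 38+69-19=88
Max prey = 204 at step 10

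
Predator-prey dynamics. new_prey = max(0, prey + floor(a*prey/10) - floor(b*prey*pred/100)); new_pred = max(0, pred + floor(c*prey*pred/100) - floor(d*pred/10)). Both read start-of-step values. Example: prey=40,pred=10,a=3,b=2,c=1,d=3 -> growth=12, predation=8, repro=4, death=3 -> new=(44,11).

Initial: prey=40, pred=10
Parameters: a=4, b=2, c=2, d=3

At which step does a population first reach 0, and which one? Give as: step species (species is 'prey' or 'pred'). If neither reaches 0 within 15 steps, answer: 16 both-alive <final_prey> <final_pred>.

Step 1: prey: 40+16-8=48; pred: 10+8-3=15
Step 2: prey: 48+19-14=53; pred: 15+14-4=25
Step 3: prey: 53+21-26=48; pred: 25+26-7=44
Step 4: prey: 48+19-42=25; pred: 44+42-13=73
Step 5: prey: 25+10-36=0; pred: 73+36-21=88
First extinction: prey at step 5

Answer: 5 prey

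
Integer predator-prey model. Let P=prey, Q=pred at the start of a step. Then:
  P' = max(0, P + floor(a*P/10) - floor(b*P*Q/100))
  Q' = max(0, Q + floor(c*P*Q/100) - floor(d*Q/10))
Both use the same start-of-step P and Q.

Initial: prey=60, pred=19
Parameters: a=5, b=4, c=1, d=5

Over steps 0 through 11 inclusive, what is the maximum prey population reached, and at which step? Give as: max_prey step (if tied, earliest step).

Answer: 112 11

Derivation:
Step 1: prey: 60+30-45=45; pred: 19+11-9=21
Step 2: prey: 45+22-37=30; pred: 21+9-10=20
Step 3: prey: 30+15-24=21; pred: 20+6-10=16
Step 4: prey: 21+10-13=18; pred: 16+3-8=11
Step 5: prey: 18+9-7=20; pred: 11+1-5=7
Step 6: prey: 20+10-5=25; pred: 7+1-3=5
Step 7: prey: 25+12-5=32; pred: 5+1-2=4
Step 8: prey: 32+16-5=43; pred: 4+1-2=3
Step 9: prey: 43+21-5=59; pred: 3+1-1=3
Step 10: prey: 59+29-7=81; pred: 3+1-1=3
Step 11: prey: 81+40-9=112; pred: 3+2-1=4
Max prey = 112 at step 11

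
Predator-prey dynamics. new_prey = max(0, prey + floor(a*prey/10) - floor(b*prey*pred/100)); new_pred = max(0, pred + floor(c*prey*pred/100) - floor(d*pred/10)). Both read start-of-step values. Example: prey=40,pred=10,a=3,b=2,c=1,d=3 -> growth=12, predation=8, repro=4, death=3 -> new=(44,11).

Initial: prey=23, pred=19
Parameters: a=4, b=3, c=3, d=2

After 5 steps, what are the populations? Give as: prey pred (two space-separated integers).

Step 1: prey: 23+9-13=19; pred: 19+13-3=29
Step 2: prey: 19+7-16=10; pred: 29+16-5=40
Step 3: prey: 10+4-12=2; pred: 40+12-8=44
Step 4: prey: 2+0-2=0; pred: 44+2-8=38
Step 5: prey: 0+0-0=0; pred: 38+0-7=31

Answer: 0 31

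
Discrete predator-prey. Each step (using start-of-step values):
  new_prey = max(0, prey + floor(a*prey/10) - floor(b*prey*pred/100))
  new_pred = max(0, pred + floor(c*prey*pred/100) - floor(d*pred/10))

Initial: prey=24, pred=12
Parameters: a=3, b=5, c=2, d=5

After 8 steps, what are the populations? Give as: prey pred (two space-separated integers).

Step 1: prey: 24+7-14=17; pred: 12+5-6=11
Step 2: prey: 17+5-9=13; pred: 11+3-5=9
Step 3: prey: 13+3-5=11; pred: 9+2-4=7
Step 4: prey: 11+3-3=11; pred: 7+1-3=5
Step 5: prey: 11+3-2=12; pred: 5+1-2=4
Step 6: prey: 12+3-2=13; pred: 4+0-2=2
Step 7: prey: 13+3-1=15; pred: 2+0-1=1
Step 8: prey: 15+4-0=19; pred: 1+0-0=1

Answer: 19 1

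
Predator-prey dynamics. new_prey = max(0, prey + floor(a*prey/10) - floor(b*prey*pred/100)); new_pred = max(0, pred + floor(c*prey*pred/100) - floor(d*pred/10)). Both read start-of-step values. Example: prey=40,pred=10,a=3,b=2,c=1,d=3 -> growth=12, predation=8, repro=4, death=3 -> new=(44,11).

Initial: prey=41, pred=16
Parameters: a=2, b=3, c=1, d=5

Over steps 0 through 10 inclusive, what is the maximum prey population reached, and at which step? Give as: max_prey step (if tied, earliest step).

Answer: 43 10

Derivation:
Step 1: prey: 41+8-19=30; pred: 16+6-8=14
Step 2: prey: 30+6-12=24; pred: 14+4-7=11
Step 3: prey: 24+4-7=21; pred: 11+2-5=8
Step 4: prey: 21+4-5=20; pred: 8+1-4=5
Step 5: prey: 20+4-3=21; pred: 5+1-2=4
Step 6: prey: 21+4-2=23; pred: 4+0-2=2
Step 7: prey: 23+4-1=26; pred: 2+0-1=1
Step 8: prey: 26+5-0=31; pred: 1+0-0=1
Step 9: prey: 31+6-0=37; pred: 1+0-0=1
Step 10: prey: 37+7-1=43; pred: 1+0-0=1
Max prey = 43 at step 10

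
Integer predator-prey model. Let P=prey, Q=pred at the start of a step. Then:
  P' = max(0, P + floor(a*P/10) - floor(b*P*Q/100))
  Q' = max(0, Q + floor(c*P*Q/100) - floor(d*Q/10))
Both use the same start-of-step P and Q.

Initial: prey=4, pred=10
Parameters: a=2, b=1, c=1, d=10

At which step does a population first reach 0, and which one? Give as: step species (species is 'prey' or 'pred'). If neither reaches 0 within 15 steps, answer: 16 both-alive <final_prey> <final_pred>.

Answer: 1 pred

Derivation:
Step 1: prey: 4+0-0=4; pred: 10+0-10=0
First extinction: pred at step 1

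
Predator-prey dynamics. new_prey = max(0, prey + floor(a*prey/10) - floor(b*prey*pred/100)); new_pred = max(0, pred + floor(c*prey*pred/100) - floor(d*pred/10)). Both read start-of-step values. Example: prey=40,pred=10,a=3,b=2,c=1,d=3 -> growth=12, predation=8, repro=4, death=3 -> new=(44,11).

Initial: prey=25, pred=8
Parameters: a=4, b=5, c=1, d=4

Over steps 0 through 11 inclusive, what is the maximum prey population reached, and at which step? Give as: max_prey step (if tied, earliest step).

Step 1: prey: 25+10-10=25; pred: 8+2-3=7
Step 2: prey: 25+10-8=27; pred: 7+1-2=6
Step 3: prey: 27+10-8=29; pred: 6+1-2=5
Step 4: prey: 29+11-7=33; pred: 5+1-2=4
Step 5: prey: 33+13-6=40; pred: 4+1-1=4
Step 6: prey: 40+16-8=48; pred: 4+1-1=4
Step 7: prey: 48+19-9=58; pred: 4+1-1=4
Step 8: prey: 58+23-11=70; pred: 4+2-1=5
Step 9: prey: 70+28-17=81; pred: 5+3-2=6
Step 10: prey: 81+32-24=89; pred: 6+4-2=8
Step 11: prey: 89+35-35=89; pred: 8+7-3=12
Max prey = 89 at step 10

Answer: 89 10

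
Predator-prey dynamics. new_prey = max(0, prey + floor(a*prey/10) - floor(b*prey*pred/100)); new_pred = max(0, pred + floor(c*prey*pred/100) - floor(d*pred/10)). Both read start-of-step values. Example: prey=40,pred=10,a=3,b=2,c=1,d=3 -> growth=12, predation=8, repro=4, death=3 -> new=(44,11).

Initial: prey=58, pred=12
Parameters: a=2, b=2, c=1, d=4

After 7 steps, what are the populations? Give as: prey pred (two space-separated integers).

Step 1: prey: 58+11-13=56; pred: 12+6-4=14
Step 2: prey: 56+11-15=52; pred: 14+7-5=16
Step 3: prey: 52+10-16=46; pred: 16+8-6=18
Step 4: prey: 46+9-16=39; pred: 18+8-7=19
Step 5: prey: 39+7-14=32; pred: 19+7-7=19
Step 6: prey: 32+6-12=26; pred: 19+6-7=18
Step 7: prey: 26+5-9=22; pred: 18+4-7=15

Answer: 22 15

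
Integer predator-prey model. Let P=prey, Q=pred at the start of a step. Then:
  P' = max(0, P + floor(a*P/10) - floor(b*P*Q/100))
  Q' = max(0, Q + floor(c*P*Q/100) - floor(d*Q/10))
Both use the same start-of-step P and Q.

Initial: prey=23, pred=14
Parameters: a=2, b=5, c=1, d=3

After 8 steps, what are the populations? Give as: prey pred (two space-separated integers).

Step 1: prey: 23+4-16=11; pred: 14+3-4=13
Step 2: prey: 11+2-7=6; pred: 13+1-3=11
Step 3: prey: 6+1-3=4; pred: 11+0-3=8
Step 4: prey: 4+0-1=3; pred: 8+0-2=6
Step 5: prey: 3+0-0=3; pred: 6+0-1=5
Step 6: prey: 3+0-0=3; pred: 5+0-1=4
Step 7: prey: 3+0-0=3; pred: 4+0-1=3
Step 8: prey: 3+0-0=3; pred: 3+0-0=3

Answer: 3 3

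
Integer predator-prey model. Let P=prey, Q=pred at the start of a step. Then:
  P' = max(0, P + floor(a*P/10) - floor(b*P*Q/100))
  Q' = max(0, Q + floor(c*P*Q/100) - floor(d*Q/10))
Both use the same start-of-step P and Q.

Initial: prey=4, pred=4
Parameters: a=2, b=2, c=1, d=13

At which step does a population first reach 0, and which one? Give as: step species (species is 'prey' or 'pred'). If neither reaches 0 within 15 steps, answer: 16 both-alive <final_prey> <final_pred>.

Step 1: prey: 4+0-0=4; pred: 4+0-5=0
First extinction: pred at step 1

Answer: 1 pred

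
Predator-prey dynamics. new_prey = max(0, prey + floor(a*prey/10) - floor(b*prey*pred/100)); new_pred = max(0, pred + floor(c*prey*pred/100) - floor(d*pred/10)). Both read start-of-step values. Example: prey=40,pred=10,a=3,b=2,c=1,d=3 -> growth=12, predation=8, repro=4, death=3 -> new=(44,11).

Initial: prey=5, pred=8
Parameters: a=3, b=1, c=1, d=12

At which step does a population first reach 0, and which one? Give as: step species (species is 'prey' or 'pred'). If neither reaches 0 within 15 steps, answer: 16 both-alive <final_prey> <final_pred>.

Answer: 1 pred

Derivation:
Step 1: prey: 5+1-0=6; pred: 8+0-9=0
First extinction: pred at step 1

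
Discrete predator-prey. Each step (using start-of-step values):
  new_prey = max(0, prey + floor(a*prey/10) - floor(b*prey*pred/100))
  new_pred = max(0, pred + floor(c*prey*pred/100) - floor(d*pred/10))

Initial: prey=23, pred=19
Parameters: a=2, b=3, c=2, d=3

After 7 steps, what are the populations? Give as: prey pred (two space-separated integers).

Answer: 2 6

Derivation:
Step 1: prey: 23+4-13=14; pred: 19+8-5=22
Step 2: prey: 14+2-9=7; pred: 22+6-6=22
Step 3: prey: 7+1-4=4; pred: 22+3-6=19
Step 4: prey: 4+0-2=2; pred: 19+1-5=15
Step 5: prey: 2+0-0=2; pred: 15+0-4=11
Step 6: prey: 2+0-0=2; pred: 11+0-3=8
Step 7: prey: 2+0-0=2; pred: 8+0-2=6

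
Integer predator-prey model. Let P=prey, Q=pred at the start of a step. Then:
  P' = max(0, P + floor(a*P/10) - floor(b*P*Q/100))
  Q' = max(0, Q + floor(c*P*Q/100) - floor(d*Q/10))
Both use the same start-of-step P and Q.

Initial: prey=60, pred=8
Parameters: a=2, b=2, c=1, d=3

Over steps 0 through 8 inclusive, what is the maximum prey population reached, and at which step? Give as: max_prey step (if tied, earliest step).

Answer: 63 1

Derivation:
Step 1: prey: 60+12-9=63; pred: 8+4-2=10
Step 2: prey: 63+12-12=63; pred: 10+6-3=13
Step 3: prey: 63+12-16=59; pred: 13+8-3=18
Step 4: prey: 59+11-21=49; pred: 18+10-5=23
Step 5: prey: 49+9-22=36; pred: 23+11-6=28
Step 6: prey: 36+7-20=23; pred: 28+10-8=30
Step 7: prey: 23+4-13=14; pred: 30+6-9=27
Step 8: prey: 14+2-7=9; pred: 27+3-8=22
Max prey = 63 at step 1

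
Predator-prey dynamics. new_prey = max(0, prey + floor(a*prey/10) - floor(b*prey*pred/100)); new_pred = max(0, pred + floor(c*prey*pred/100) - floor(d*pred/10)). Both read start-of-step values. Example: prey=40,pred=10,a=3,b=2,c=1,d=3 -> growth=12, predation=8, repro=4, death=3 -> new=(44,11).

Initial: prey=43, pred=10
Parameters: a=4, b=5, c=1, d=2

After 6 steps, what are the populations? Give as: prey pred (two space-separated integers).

Answer: 5 13

Derivation:
Step 1: prey: 43+17-21=39; pred: 10+4-2=12
Step 2: prey: 39+15-23=31; pred: 12+4-2=14
Step 3: prey: 31+12-21=22; pred: 14+4-2=16
Step 4: prey: 22+8-17=13; pred: 16+3-3=16
Step 5: prey: 13+5-10=8; pred: 16+2-3=15
Step 6: prey: 8+3-6=5; pred: 15+1-3=13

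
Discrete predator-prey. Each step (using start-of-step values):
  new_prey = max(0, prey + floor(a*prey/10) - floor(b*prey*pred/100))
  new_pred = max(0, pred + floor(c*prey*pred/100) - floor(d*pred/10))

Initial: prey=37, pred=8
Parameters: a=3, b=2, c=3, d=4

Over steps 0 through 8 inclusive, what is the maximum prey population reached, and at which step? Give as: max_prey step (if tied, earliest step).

Step 1: prey: 37+11-5=43; pred: 8+8-3=13
Step 2: prey: 43+12-11=44; pred: 13+16-5=24
Step 3: prey: 44+13-21=36; pred: 24+31-9=46
Step 4: prey: 36+10-33=13; pred: 46+49-18=77
Step 5: prey: 13+3-20=0; pred: 77+30-30=77
Step 6: prey: 0+0-0=0; pred: 77+0-30=47
Step 7: prey: 0+0-0=0; pred: 47+0-18=29
Step 8: prey: 0+0-0=0; pred: 29+0-11=18
Max prey = 44 at step 2

Answer: 44 2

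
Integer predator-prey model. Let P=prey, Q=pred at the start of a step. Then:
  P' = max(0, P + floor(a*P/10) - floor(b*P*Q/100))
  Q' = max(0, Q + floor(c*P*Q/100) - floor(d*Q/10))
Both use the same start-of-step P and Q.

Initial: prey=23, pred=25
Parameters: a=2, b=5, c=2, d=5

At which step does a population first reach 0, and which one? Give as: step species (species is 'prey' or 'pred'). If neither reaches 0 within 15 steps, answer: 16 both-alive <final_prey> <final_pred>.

Step 1: prey: 23+4-28=0; pred: 25+11-12=24
First extinction: prey at step 1

Answer: 1 prey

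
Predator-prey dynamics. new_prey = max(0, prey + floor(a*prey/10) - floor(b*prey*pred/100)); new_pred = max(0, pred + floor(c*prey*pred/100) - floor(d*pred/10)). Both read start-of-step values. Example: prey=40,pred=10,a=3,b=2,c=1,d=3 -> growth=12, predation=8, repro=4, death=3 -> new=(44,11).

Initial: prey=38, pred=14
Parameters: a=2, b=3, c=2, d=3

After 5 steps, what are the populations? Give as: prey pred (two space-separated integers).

Step 1: prey: 38+7-15=30; pred: 14+10-4=20
Step 2: prey: 30+6-18=18; pred: 20+12-6=26
Step 3: prey: 18+3-14=7; pred: 26+9-7=28
Step 4: prey: 7+1-5=3; pred: 28+3-8=23
Step 5: prey: 3+0-2=1; pred: 23+1-6=18

Answer: 1 18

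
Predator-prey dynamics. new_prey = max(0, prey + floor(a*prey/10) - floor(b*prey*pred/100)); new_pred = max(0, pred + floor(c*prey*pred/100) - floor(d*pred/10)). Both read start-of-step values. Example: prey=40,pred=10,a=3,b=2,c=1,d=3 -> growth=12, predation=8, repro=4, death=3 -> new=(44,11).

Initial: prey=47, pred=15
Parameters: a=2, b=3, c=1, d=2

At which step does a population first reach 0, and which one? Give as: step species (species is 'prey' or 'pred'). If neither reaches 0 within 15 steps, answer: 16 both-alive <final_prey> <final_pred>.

Answer: 16 both-alive 2 4

Derivation:
Step 1: prey: 47+9-21=35; pred: 15+7-3=19
Step 2: prey: 35+7-19=23; pred: 19+6-3=22
Step 3: prey: 23+4-15=12; pred: 22+5-4=23
Step 4: prey: 12+2-8=6; pred: 23+2-4=21
Step 5: prey: 6+1-3=4; pred: 21+1-4=18
Step 6: prey: 4+0-2=2; pred: 18+0-3=15
Step 7: prey: 2+0-0=2; pred: 15+0-3=12
Step 8: prey: 2+0-0=2; pred: 12+0-2=10
Step 9: prey: 2+0-0=2; pred: 10+0-2=8
Step 10: prey: 2+0-0=2; pred: 8+0-1=7
Step 11: prey: 2+0-0=2; pred: 7+0-1=6
Step 12: prey: 2+0-0=2; pred: 6+0-1=5
Step 13: prey: 2+0-0=2; pred: 5+0-1=4
Step 14: prey: 2+0-0=2; pred: 4+0-0=4
Steps 15-15: state stable at prey=2, pred=4 (no change)
No extinction within 15 steps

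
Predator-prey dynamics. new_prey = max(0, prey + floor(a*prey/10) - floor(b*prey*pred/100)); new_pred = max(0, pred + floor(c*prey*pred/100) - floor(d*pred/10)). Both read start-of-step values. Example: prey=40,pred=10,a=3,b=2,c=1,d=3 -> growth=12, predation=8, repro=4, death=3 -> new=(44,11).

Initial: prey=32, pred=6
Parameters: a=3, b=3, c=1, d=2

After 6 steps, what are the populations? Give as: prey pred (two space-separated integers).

Answer: 45 15

Derivation:
Step 1: prey: 32+9-5=36; pred: 6+1-1=6
Step 2: prey: 36+10-6=40; pred: 6+2-1=7
Step 3: prey: 40+12-8=44; pred: 7+2-1=8
Step 4: prey: 44+13-10=47; pred: 8+3-1=10
Step 5: prey: 47+14-14=47; pred: 10+4-2=12
Step 6: prey: 47+14-16=45; pred: 12+5-2=15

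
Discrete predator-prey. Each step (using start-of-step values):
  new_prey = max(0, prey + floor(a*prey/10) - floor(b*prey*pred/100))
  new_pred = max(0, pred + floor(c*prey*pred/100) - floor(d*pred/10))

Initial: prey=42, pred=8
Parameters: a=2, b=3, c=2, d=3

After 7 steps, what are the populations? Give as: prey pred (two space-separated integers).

Answer: 1 15

Derivation:
Step 1: prey: 42+8-10=40; pred: 8+6-2=12
Step 2: prey: 40+8-14=34; pred: 12+9-3=18
Step 3: prey: 34+6-18=22; pred: 18+12-5=25
Step 4: prey: 22+4-16=10; pred: 25+11-7=29
Step 5: prey: 10+2-8=4; pred: 29+5-8=26
Step 6: prey: 4+0-3=1; pred: 26+2-7=21
Step 7: prey: 1+0-0=1; pred: 21+0-6=15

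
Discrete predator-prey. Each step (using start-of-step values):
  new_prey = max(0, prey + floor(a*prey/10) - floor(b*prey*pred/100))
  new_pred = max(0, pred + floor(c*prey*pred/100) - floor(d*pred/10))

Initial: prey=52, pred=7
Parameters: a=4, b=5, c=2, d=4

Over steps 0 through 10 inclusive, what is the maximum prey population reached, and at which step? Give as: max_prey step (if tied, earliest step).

Answer: 54 1

Derivation:
Step 1: prey: 52+20-18=54; pred: 7+7-2=12
Step 2: prey: 54+21-32=43; pred: 12+12-4=20
Step 3: prey: 43+17-43=17; pred: 20+17-8=29
Step 4: prey: 17+6-24=0; pred: 29+9-11=27
Step 5: prey: 0+0-0=0; pred: 27+0-10=17
Step 6: prey: 0+0-0=0; pred: 17+0-6=11
Step 7: prey: 0+0-0=0; pred: 11+0-4=7
Step 8: prey: 0+0-0=0; pred: 7+0-2=5
Step 9: prey: 0+0-0=0; pred: 5+0-2=3
Step 10: prey: 0+0-0=0; pred: 3+0-1=2
Max prey = 54 at step 1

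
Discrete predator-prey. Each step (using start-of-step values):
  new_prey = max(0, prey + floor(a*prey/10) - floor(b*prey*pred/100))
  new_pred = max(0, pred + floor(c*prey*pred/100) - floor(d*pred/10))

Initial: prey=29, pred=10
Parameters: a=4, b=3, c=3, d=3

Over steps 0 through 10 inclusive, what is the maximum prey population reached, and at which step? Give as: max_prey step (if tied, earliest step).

Step 1: prey: 29+11-8=32; pred: 10+8-3=15
Step 2: prey: 32+12-14=30; pred: 15+14-4=25
Step 3: prey: 30+12-22=20; pred: 25+22-7=40
Step 4: prey: 20+8-24=4; pred: 40+24-12=52
Step 5: prey: 4+1-6=0; pred: 52+6-15=43
Step 6: prey: 0+0-0=0; pred: 43+0-12=31
Step 7: prey: 0+0-0=0; pred: 31+0-9=22
Step 8: prey: 0+0-0=0; pred: 22+0-6=16
Step 9: prey: 0+0-0=0; pred: 16+0-4=12
Step 10: prey: 0+0-0=0; pred: 12+0-3=9
Max prey = 32 at step 1

Answer: 32 1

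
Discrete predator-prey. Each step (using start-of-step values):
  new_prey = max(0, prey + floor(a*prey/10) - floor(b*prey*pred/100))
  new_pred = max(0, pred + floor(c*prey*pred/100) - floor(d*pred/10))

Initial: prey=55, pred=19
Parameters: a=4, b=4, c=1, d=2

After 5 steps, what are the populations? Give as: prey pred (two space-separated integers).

Answer: 1 18

Derivation:
Step 1: prey: 55+22-41=36; pred: 19+10-3=26
Step 2: prey: 36+14-37=13; pred: 26+9-5=30
Step 3: prey: 13+5-15=3; pred: 30+3-6=27
Step 4: prey: 3+1-3=1; pred: 27+0-5=22
Step 5: prey: 1+0-0=1; pred: 22+0-4=18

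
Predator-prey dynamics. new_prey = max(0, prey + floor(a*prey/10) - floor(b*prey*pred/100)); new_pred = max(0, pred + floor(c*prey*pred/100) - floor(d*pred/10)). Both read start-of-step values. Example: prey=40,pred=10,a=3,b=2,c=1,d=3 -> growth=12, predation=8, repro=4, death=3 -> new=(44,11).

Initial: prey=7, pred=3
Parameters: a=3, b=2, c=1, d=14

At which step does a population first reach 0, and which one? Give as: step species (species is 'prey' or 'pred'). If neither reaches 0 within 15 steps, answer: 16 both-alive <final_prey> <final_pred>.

Step 1: prey: 7+2-0=9; pred: 3+0-4=0
First extinction: pred at step 1

Answer: 1 pred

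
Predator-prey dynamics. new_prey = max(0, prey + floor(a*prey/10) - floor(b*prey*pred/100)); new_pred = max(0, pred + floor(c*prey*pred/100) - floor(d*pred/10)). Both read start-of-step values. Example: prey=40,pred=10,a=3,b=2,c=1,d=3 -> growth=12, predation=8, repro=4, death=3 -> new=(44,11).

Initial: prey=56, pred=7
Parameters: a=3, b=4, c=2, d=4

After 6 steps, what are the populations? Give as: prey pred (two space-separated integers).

Step 1: prey: 56+16-15=57; pred: 7+7-2=12
Step 2: prey: 57+17-27=47; pred: 12+13-4=21
Step 3: prey: 47+14-39=22; pred: 21+19-8=32
Step 4: prey: 22+6-28=0; pred: 32+14-12=34
Step 5: prey: 0+0-0=0; pred: 34+0-13=21
Step 6: prey: 0+0-0=0; pred: 21+0-8=13

Answer: 0 13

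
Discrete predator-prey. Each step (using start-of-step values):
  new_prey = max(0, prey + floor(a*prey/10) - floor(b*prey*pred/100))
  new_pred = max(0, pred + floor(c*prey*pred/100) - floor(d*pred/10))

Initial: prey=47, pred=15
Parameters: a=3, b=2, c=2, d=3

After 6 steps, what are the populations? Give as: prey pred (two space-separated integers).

Step 1: prey: 47+14-14=47; pred: 15+14-4=25
Step 2: prey: 47+14-23=38; pred: 25+23-7=41
Step 3: prey: 38+11-31=18; pred: 41+31-12=60
Step 4: prey: 18+5-21=2; pred: 60+21-18=63
Step 5: prey: 2+0-2=0; pred: 63+2-18=47
Step 6: prey: 0+0-0=0; pred: 47+0-14=33

Answer: 0 33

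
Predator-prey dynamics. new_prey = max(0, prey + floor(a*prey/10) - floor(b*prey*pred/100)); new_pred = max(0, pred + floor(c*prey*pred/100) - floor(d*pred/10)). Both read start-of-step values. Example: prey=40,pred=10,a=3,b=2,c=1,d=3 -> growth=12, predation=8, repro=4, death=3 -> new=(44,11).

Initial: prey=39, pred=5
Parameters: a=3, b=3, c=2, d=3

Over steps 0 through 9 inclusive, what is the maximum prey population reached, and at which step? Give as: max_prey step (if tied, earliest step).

Answer: 49 2

Derivation:
Step 1: prey: 39+11-5=45; pred: 5+3-1=7
Step 2: prey: 45+13-9=49; pred: 7+6-2=11
Step 3: prey: 49+14-16=47; pred: 11+10-3=18
Step 4: prey: 47+14-25=36; pred: 18+16-5=29
Step 5: prey: 36+10-31=15; pred: 29+20-8=41
Step 6: prey: 15+4-18=1; pred: 41+12-12=41
Step 7: prey: 1+0-1=0; pred: 41+0-12=29
Step 8: prey: 0+0-0=0; pred: 29+0-8=21
Step 9: prey: 0+0-0=0; pred: 21+0-6=15
Max prey = 49 at step 2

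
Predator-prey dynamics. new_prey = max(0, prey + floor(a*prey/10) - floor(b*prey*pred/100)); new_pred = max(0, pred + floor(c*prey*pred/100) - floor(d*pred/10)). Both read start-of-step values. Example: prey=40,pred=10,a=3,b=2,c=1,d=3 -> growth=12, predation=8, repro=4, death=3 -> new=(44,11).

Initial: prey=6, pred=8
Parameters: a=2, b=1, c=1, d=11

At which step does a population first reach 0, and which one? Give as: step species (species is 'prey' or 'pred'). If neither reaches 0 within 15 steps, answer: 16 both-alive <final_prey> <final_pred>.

Step 1: prey: 6+1-0=7; pred: 8+0-8=0
First extinction: pred at step 1

Answer: 1 pred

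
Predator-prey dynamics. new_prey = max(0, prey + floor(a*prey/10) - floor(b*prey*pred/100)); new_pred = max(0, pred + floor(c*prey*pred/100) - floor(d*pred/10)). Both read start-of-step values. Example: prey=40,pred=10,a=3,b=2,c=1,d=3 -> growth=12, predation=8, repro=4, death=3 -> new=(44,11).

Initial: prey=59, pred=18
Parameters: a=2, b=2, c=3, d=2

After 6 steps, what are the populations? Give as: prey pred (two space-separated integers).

Step 1: prey: 59+11-21=49; pred: 18+31-3=46
Step 2: prey: 49+9-45=13; pred: 46+67-9=104
Step 3: prey: 13+2-27=0; pred: 104+40-20=124
Step 4: prey: 0+0-0=0; pred: 124+0-24=100
Step 5: prey: 0+0-0=0; pred: 100+0-20=80
Step 6: prey: 0+0-0=0; pred: 80+0-16=64

Answer: 0 64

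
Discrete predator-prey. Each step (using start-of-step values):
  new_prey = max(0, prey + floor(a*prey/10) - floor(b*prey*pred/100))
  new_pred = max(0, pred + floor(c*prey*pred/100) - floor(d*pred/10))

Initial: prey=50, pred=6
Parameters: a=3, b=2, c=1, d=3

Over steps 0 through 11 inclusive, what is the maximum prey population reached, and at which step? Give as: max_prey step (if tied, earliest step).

Answer: 77 4

Derivation:
Step 1: prey: 50+15-6=59; pred: 6+3-1=8
Step 2: prey: 59+17-9=67; pred: 8+4-2=10
Step 3: prey: 67+20-13=74; pred: 10+6-3=13
Step 4: prey: 74+22-19=77; pred: 13+9-3=19
Step 5: prey: 77+23-29=71; pred: 19+14-5=28
Step 6: prey: 71+21-39=53; pred: 28+19-8=39
Step 7: prey: 53+15-41=27; pred: 39+20-11=48
Step 8: prey: 27+8-25=10; pred: 48+12-14=46
Step 9: prey: 10+3-9=4; pred: 46+4-13=37
Step 10: prey: 4+1-2=3; pred: 37+1-11=27
Step 11: prey: 3+0-1=2; pred: 27+0-8=19
Max prey = 77 at step 4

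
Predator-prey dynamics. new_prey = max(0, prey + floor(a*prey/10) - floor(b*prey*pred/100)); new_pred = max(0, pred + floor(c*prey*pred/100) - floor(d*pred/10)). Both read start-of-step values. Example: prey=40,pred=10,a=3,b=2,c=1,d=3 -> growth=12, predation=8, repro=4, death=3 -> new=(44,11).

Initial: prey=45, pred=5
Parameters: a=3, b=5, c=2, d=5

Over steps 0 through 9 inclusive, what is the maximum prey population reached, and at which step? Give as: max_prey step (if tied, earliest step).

Answer: 47 1

Derivation:
Step 1: prey: 45+13-11=47; pred: 5+4-2=7
Step 2: prey: 47+14-16=45; pred: 7+6-3=10
Step 3: prey: 45+13-22=36; pred: 10+9-5=14
Step 4: prey: 36+10-25=21; pred: 14+10-7=17
Step 5: prey: 21+6-17=10; pred: 17+7-8=16
Step 6: prey: 10+3-8=5; pred: 16+3-8=11
Step 7: prey: 5+1-2=4; pred: 11+1-5=7
Step 8: prey: 4+1-1=4; pred: 7+0-3=4
Step 9: prey: 4+1-0=5; pred: 4+0-2=2
Max prey = 47 at step 1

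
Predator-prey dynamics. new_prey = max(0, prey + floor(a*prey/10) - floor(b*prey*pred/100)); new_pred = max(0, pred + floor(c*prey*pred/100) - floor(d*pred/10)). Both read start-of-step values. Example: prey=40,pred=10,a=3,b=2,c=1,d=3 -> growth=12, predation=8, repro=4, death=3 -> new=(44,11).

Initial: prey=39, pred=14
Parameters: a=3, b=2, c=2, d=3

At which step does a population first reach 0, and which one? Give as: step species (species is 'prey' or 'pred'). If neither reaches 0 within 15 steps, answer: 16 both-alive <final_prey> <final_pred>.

Answer: 16 both-alive 1 3

Derivation:
Step 1: prey: 39+11-10=40; pred: 14+10-4=20
Step 2: prey: 40+12-16=36; pred: 20+16-6=30
Step 3: prey: 36+10-21=25; pred: 30+21-9=42
Step 4: prey: 25+7-21=11; pred: 42+21-12=51
Step 5: prey: 11+3-11=3; pred: 51+11-15=47
Step 6: prey: 3+0-2=1; pred: 47+2-14=35
Step 7: prey: 1+0-0=1; pred: 35+0-10=25
Step 8: prey: 1+0-0=1; pred: 25+0-7=18
Step 9: prey: 1+0-0=1; pred: 18+0-5=13
Step 10: prey: 1+0-0=1; pred: 13+0-3=10
Step 11: prey: 1+0-0=1; pred: 10+0-3=7
Step 12: prey: 1+0-0=1; pred: 7+0-2=5
Step 13: prey: 1+0-0=1; pred: 5+0-1=4
Step 14: prey: 1+0-0=1; pred: 4+0-1=3
Step 15: prey: 1+0-0=1; pred: 3+0-0=3
No extinction within 15 steps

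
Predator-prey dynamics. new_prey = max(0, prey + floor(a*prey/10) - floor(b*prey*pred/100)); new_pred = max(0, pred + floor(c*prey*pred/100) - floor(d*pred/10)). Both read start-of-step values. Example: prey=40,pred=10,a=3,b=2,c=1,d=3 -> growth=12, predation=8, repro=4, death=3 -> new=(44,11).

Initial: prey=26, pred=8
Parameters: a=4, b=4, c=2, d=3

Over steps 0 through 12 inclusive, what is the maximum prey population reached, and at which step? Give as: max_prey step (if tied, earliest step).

Step 1: prey: 26+10-8=28; pred: 8+4-2=10
Step 2: prey: 28+11-11=28; pred: 10+5-3=12
Step 3: prey: 28+11-13=26; pred: 12+6-3=15
Step 4: prey: 26+10-15=21; pred: 15+7-4=18
Step 5: prey: 21+8-15=14; pred: 18+7-5=20
Step 6: prey: 14+5-11=8; pred: 20+5-6=19
Step 7: prey: 8+3-6=5; pred: 19+3-5=17
Step 8: prey: 5+2-3=4; pred: 17+1-5=13
Step 9: prey: 4+1-2=3; pred: 13+1-3=11
Step 10: prey: 3+1-1=3; pred: 11+0-3=8
Step 11: prey: 3+1-0=4; pred: 8+0-2=6
Step 12: prey: 4+1-0=5; pred: 6+0-1=5
Max prey = 28 at step 1

Answer: 28 1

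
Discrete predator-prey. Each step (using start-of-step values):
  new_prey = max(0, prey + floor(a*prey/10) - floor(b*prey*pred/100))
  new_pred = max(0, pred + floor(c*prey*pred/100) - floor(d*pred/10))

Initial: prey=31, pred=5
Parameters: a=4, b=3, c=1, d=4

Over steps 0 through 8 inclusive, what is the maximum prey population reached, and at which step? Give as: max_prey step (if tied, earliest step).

Answer: 118 7

Derivation:
Step 1: prey: 31+12-4=39; pred: 5+1-2=4
Step 2: prey: 39+15-4=50; pred: 4+1-1=4
Step 3: prey: 50+20-6=64; pred: 4+2-1=5
Step 4: prey: 64+25-9=80; pred: 5+3-2=6
Step 5: prey: 80+32-14=98; pred: 6+4-2=8
Step 6: prey: 98+39-23=114; pred: 8+7-3=12
Step 7: prey: 114+45-41=118; pred: 12+13-4=21
Step 8: prey: 118+47-74=91; pred: 21+24-8=37
Max prey = 118 at step 7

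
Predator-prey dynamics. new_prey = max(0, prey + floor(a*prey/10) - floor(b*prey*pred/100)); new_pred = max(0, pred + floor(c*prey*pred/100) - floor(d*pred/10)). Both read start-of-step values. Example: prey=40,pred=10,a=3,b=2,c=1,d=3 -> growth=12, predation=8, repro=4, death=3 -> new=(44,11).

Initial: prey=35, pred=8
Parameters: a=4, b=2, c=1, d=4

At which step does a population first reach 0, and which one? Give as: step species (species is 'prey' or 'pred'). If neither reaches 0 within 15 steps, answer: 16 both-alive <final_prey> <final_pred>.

Step 1: prey: 35+14-5=44; pred: 8+2-3=7
Step 2: prey: 44+17-6=55; pred: 7+3-2=8
Step 3: prey: 55+22-8=69; pred: 8+4-3=9
Step 4: prey: 69+27-12=84; pred: 9+6-3=12
Step 5: prey: 84+33-20=97; pred: 12+10-4=18
Step 6: prey: 97+38-34=101; pred: 18+17-7=28
Step 7: prey: 101+40-56=85; pred: 28+28-11=45
Step 8: prey: 85+34-76=43; pred: 45+38-18=65
Step 9: prey: 43+17-55=5; pred: 65+27-26=66
Step 10: prey: 5+2-6=1; pred: 66+3-26=43
Step 11: prey: 1+0-0=1; pred: 43+0-17=26
Step 12: prey: 1+0-0=1; pred: 26+0-10=16
Step 13: prey: 1+0-0=1; pred: 16+0-6=10
Step 14: prey: 1+0-0=1; pred: 10+0-4=6
Step 15: prey: 1+0-0=1; pred: 6+0-2=4
No extinction within 15 steps

Answer: 16 both-alive 1 4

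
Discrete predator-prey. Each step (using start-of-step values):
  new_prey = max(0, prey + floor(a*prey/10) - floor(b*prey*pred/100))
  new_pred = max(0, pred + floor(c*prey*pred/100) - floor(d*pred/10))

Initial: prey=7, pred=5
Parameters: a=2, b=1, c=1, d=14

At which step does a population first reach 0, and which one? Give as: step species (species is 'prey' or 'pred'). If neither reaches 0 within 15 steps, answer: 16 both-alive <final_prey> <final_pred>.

Answer: 1 pred

Derivation:
Step 1: prey: 7+1-0=8; pred: 5+0-7=0
First extinction: pred at step 1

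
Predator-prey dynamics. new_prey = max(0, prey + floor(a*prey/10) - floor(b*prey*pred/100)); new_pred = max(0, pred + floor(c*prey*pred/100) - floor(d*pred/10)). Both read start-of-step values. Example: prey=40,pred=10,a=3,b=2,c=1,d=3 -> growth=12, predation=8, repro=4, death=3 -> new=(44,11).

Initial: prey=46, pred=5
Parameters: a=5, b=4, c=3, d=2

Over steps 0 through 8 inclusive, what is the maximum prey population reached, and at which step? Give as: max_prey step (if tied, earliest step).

Answer: 66 2

Derivation:
Step 1: prey: 46+23-9=60; pred: 5+6-1=10
Step 2: prey: 60+30-24=66; pred: 10+18-2=26
Step 3: prey: 66+33-68=31; pred: 26+51-5=72
Step 4: prey: 31+15-89=0; pred: 72+66-14=124
Step 5: prey: 0+0-0=0; pred: 124+0-24=100
Step 6: prey: 0+0-0=0; pred: 100+0-20=80
Step 7: prey: 0+0-0=0; pred: 80+0-16=64
Step 8: prey: 0+0-0=0; pred: 64+0-12=52
Max prey = 66 at step 2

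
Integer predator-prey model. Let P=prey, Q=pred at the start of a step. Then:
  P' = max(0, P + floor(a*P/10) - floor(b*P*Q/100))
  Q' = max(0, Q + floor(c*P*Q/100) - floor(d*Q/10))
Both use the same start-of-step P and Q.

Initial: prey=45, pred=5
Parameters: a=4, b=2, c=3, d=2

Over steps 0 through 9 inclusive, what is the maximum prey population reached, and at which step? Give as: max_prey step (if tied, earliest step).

Answer: 71 2

Derivation:
Step 1: prey: 45+18-4=59; pred: 5+6-1=10
Step 2: prey: 59+23-11=71; pred: 10+17-2=25
Step 3: prey: 71+28-35=64; pred: 25+53-5=73
Step 4: prey: 64+25-93=0; pred: 73+140-14=199
Step 5: prey: 0+0-0=0; pred: 199+0-39=160
Step 6: prey: 0+0-0=0; pred: 160+0-32=128
Step 7: prey: 0+0-0=0; pred: 128+0-25=103
Step 8: prey: 0+0-0=0; pred: 103+0-20=83
Step 9: prey: 0+0-0=0; pred: 83+0-16=67
Max prey = 71 at step 2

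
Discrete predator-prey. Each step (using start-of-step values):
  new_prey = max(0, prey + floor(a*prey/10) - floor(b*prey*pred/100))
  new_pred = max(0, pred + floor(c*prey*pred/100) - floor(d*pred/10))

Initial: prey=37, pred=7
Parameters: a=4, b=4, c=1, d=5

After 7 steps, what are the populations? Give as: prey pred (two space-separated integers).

Step 1: prey: 37+14-10=41; pred: 7+2-3=6
Step 2: prey: 41+16-9=48; pred: 6+2-3=5
Step 3: prey: 48+19-9=58; pred: 5+2-2=5
Step 4: prey: 58+23-11=70; pred: 5+2-2=5
Step 5: prey: 70+28-14=84; pred: 5+3-2=6
Step 6: prey: 84+33-20=97; pred: 6+5-3=8
Step 7: prey: 97+38-31=104; pred: 8+7-4=11

Answer: 104 11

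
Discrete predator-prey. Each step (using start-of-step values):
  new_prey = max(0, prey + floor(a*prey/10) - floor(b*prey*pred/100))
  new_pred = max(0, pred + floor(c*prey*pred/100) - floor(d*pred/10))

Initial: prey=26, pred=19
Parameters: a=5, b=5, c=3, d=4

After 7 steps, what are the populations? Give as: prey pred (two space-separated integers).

Answer: 0 3

Derivation:
Step 1: prey: 26+13-24=15; pred: 19+14-7=26
Step 2: prey: 15+7-19=3; pred: 26+11-10=27
Step 3: prey: 3+1-4=0; pred: 27+2-10=19
Step 4: prey: 0+0-0=0; pred: 19+0-7=12
Step 5: prey: 0+0-0=0; pred: 12+0-4=8
Step 6: prey: 0+0-0=0; pred: 8+0-3=5
Step 7: prey: 0+0-0=0; pred: 5+0-2=3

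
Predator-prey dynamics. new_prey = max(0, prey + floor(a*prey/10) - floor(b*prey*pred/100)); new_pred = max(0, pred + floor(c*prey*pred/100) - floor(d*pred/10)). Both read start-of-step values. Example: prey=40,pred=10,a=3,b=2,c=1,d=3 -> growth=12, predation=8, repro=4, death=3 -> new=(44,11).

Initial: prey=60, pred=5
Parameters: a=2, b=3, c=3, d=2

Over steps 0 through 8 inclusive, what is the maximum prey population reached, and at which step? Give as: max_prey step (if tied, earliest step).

Step 1: prey: 60+12-9=63; pred: 5+9-1=13
Step 2: prey: 63+12-24=51; pred: 13+24-2=35
Step 3: prey: 51+10-53=8; pred: 35+53-7=81
Step 4: prey: 8+1-19=0; pred: 81+19-16=84
Step 5: prey: 0+0-0=0; pred: 84+0-16=68
Step 6: prey: 0+0-0=0; pred: 68+0-13=55
Step 7: prey: 0+0-0=0; pred: 55+0-11=44
Step 8: prey: 0+0-0=0; pred: 44+0-8=36
Max prey = 63 at step 1

Answer: 63 1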